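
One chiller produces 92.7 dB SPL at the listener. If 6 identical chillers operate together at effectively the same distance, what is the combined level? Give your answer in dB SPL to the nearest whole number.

100 dB SPL

N identical incoherent sources raise the level by 10·log₁₀ N.
L_total = 92.7 + 10·log₁₀(6) = 92.7 + 7.782 = 100.48 dB SPL.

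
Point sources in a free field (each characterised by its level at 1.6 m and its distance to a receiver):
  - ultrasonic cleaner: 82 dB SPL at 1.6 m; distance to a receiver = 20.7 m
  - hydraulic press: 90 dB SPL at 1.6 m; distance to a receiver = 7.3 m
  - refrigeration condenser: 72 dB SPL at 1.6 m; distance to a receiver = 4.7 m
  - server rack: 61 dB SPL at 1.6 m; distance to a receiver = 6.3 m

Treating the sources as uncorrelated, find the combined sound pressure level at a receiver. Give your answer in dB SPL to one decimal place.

77.1 dB SPL

Propagate each source to the receiver with L = L_ref − 20·log₁₀(r/r_ref), then add intensities.
ultrasonic cleaner: 82 − 20·log₁₀(20.7/1.6) = 82 − 22.24 = 59.76 dB SPL.
hydraulic press: 90 − 20·log₁₀(7.3/1.6) = 90 − 13.18 = 76.82 dB SPL.
refrigeration condenser: 72 − 20·log₁₀(4.7/1.6) = 72 − 9.36 = 62.64 dB SPL.
server rack: 61 − 20·log₁₀(6.3/1.6) = 61 − 11.90 = 49.10 dB SPL.
Σ 10^(L/10) = 5.090e+07 → L_total = 10·log₁₀(5.090e+07) = 77.07 dB SPL.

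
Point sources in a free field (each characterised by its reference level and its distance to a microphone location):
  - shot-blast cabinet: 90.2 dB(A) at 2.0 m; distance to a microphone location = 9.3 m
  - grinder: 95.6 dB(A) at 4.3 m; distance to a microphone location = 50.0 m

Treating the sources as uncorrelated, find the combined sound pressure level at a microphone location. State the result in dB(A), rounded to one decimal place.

Propagate each source to the receiver with L = L_ref − 20·log₁₀(r/r_ref), then add intensities.
shot-blast cabinet: 90.2 − 20·log₁₀(9.3/2.0) = 90.2 − 13.35 = 76.85 dB(A).
grinder: 95.6 − 20·log₁₀(50.0/4.3) = 95.6 − 21.31 = 74.29 dB(A).
Σ 10^(L/10) = 7.528e+07 → L_total = 10·log₁₀(7.528e+07) = 78.77 dB(A).

78.8 dB(A)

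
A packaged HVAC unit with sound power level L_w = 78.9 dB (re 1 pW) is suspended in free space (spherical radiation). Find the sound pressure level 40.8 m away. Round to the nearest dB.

L_p = L_w − 10·log₁₀(4π·r²) with r = 40.8 m.
4π·r² = 2.092e+04 m², 10·log₁₀ of that is 43.205 dB.
L_p = 78.9 − 43.205 = 35.69 dB.

36 dB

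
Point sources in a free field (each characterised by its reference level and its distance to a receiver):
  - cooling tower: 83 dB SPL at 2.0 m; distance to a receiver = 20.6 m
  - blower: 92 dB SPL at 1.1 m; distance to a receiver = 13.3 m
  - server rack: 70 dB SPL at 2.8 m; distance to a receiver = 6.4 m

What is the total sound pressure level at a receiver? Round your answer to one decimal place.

Propagate each source to the receiver with L = L_ref − 20·log₁₀(r/r_ref), then add intensities.
cooling tower: 83 − 20·log₁₀(20.6/2.0) = 83 − 20.26 = 62.74 dB SPL.
blower: 92 − 20·log₁₀(13.3/1.1) = 92 − 21.65 = 70.35 dB SPL.
server rack: 70 − 20·log₁₀(6.4/2.8) = 70 − 7.18 = 62.82 dB SPL.
Σ 10^(L/10) = 1.464e+07 → L_total = 10·log₁₀(1.464e+07) = 71.65 dB SPL.

71.7 dB SPL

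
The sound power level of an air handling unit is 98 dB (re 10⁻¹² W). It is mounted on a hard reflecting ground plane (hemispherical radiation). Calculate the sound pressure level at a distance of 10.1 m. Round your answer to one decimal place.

69.9 dB

Free-field hemispherical radiation: L_p = L_w − 10·log₁₀(2π·r²), r = 10.1 m.
2π·r² = 640.9 m², 10·log₁₀ of that is 28.068 dB.
L_p = 98 − 28.068 = 69.93 dB.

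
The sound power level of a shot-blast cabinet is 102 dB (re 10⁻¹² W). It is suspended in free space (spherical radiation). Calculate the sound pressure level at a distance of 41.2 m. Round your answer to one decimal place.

58.7 dB

The power spreads over a sphere of area 4π·r², so L_p = L_w − 10·log₁₀(4π·r²).
4π·r² = 2.133e+04 m², 10·log₁₀ of that is 43.290 dB.
L_p = 102 − 43.290 = 58.71 dB.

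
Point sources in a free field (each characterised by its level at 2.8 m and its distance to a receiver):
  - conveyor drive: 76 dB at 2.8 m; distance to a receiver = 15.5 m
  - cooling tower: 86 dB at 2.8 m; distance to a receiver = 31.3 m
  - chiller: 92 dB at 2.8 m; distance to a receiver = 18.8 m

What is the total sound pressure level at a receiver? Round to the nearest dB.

76 dB

First find each source's level at the receiver (point-source: −20·log₁₀(r/r_ref)), then combine on an intensity basis.
conveyor drive: 76 − 20·log₁₀(15.5/2.8) = 76 − 14.86 = 61.14 dB.
cooling tower: 86 − 20·log₁₀(31.3/2.8) = 86 − 20.97 = 65.03 dB.
chiller: 92 − 20·log₁₀(18.8/2.8) = 92 − 16.54 = 75.46 dB.
Σ 10^(L/10) = 3.964e+07 → L_total = 10·log₁₀(3.964e+07) = 75.98 dB.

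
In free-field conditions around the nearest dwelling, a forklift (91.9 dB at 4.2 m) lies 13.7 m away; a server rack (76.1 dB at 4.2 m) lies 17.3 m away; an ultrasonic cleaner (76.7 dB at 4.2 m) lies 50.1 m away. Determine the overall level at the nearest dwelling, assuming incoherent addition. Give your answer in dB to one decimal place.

Propagate each source to the receiver with L = L_ref − 20·log₁₀(r/r_ref), then add intensities.
forklift: 91.9 − 20·log₁₀(13.7/4.2) = 91.9 − 10.27 = 81.63 dB.
server rack: 76.1 − 20·log₁₀(17.3/4.2) = 76.1 − 12.30 = 63.80 dB.
ultrasonic cleaner: 76.7 − 20·log₁₀(50.1/4.2) = 76.7 − 21.53 = 55.17 dB.
Σ 10^(L/10) = 1.483e+08 → L_total = 10·log₁₀(1.483e+08) = 81.71 dB.

81.7 dB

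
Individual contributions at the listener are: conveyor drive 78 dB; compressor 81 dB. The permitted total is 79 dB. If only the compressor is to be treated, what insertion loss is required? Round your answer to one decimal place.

8.9 dB

Fixed contribution from the other source: Σ 10^(L/10) = 10^(78/10) = 6.310e+07 (78.00 dB).
To meet 79 dB overall, the treated compressor may contribute at most 10^(79/10) − 6.310e+07 = 1.634e+07, i.e. 72.13 dB.
So the compressor must be reduced from 81 to 72.13 dB: IL = 8.87 dB.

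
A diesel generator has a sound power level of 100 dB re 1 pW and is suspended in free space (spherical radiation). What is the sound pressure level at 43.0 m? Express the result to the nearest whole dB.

56 dB

Free-field spherical radiation: L_p = L_w − 10·log₁₀(4π·r²), r = 43.0 m.
4π·r² = 2.324e+04 m², 10·log₁₀ of that is 43.661 dB.
L_p = 100 − 43.661 = 56.34 dB.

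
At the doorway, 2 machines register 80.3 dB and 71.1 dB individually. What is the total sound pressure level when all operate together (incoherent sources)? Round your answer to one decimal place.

Incoherent sources combine by intensity addition: L_total = 10·log₁₀(Σ 10^(L_i/10)).
Σ 10^(L/10) = 10^(80.3/10) + 10^(71.1/10) = 1.200e+08.
L_total = 10·log₁₀(1.200e+08) = 80.79 dB.

80.8 dB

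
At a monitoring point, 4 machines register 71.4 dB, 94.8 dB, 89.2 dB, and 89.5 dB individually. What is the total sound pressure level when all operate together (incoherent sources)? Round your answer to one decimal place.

For uncorrelated sources the intensities add, so convert each level to linear form, sum, and take 10·log₁₀ of the total.
Σ 10^(L/10) = 10^(71.4/10) + 10^(94.8/10) + 10^(89.2/10) + 10^(89.5/10) = 4.757e+09.
L_total = 10·log₁₀(4.757e+09) = 96.77 dB.

96.8 dB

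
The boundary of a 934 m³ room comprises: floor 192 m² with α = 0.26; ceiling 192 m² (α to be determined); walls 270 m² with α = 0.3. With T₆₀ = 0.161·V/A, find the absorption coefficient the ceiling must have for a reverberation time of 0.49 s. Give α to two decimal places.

0.92

A = 0.161·V/T₆₀ = 0.161·934/0.49 = 306.89 m² sabins.
Absorption from the other surfaces = 192·0.26 + 270·0.3 = 130.92 m², so the ceiling must supply 175.97 m² over 192 m².
α = 175.97/192 = 0.916.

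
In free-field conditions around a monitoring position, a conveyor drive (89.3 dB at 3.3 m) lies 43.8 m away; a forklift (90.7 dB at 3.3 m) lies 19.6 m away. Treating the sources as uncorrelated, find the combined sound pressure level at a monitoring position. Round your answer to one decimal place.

Propagate each source to the receiver with L = L_ref − 20·log₁₀(r/r_ref), then add intensities.
conveyor drive: 89.3 − 20·log₁₀(43.8/3.3) = 89.3 − 22.46 = 66.84 dB.
forklift: 90.7 − 20·log₁₀(19.6/3.3) = 90.7 − 15.47 = 75.23 dB.
Σ 10^(L/10) = 3.814e+07 → L_total = 10·log₁₀(3.814e+07) = 75.81 dB.

75.8 dB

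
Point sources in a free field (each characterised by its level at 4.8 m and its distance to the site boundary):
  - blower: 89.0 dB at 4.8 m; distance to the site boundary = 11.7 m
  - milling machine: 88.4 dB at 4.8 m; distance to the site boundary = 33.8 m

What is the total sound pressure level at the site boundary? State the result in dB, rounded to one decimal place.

Apply inverse-square spreading to bring every level to the receiver, then sum 10^(L/10).
blower: 89.0 − 20·log₁₀(11.7/4.8) = 89.0 − 7.74 = 81.26 dB.
milling machine: 88.4 − 20·log₁₀(33.8/4.8) = 88.4 − 16.95 = 71.45 dB.
Σ 10^(L/10) = 1.476e+08 → L_total = 10·log₁₀(1.476e+08) = 81.69 dB.

81.7 dB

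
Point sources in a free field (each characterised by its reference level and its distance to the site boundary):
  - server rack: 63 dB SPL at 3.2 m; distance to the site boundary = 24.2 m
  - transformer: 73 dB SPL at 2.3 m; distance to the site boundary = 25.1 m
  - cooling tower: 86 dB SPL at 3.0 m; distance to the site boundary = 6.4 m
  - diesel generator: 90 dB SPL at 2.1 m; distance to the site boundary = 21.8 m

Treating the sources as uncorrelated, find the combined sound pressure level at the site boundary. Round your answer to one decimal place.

79.9 dB SPL

Propagate each source to the receiver with L = L_ref − 20·log₁₀(r/r_ref), then add intensities.
server rack: 63 − 20·log₁₀(24.2/3.2) = 63 − 17.57 = 45.43 dB SPL.
transformer: 73 − 20·log₁₀(25.1/2.3) = 73 − 20.76 = 52.24 dB SPL.
cooling tower: 86 − 20·log₁₀(6.4/3.0) = 86 − 6.58 = 79.42 dB SPL.
diesel generator: 90 − 20·log₁₀(21.8/2.1) = 90 − 20.32 = 69.68 dB SPL.
Σ 10^(L/10) = 9.696e+07 → L_total = 10·log₁₀(9.696e+07) = 79.87 dB SPL.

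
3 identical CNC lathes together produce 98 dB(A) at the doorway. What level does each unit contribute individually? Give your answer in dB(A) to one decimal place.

3 equal contributions raise the level by 10·log₁₀ 3 = 4.771 dB, so each unit alone gives 98 − 4.771.

93.2 dB(A)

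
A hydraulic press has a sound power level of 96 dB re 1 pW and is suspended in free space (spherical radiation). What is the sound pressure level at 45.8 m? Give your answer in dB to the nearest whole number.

52 dB

The power spreads over a sphere of area 4π·r², so L_p = L_w − 10·log₁₀(4π·r²).
4π·r² = 2.636e+04 m², 10·log₁₀ of that is 44.209 dB.
L_p = 96 − 44.209 = 51.79 dB.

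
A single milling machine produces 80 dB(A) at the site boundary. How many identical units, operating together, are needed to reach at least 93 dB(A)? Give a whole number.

20

Need L₁ + 10·log₁₀ N ≥ 93, i.e. log₁₀ N ≥ 1.30.
N ≥ 10^(13.0/10) = 19.953, so N = 20.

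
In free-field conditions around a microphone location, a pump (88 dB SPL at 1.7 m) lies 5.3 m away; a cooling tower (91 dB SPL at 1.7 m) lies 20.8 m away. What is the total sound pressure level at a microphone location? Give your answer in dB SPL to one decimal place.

First find each source's level at the receiver (point-source: −20·log₁₀(r/r_ref)), then combine on an intensity basis.
pump: 88 − 20·log₁₀(5.3/1.7) = 88 − 9.88 = 78.12 dB SPL.
cooling tower: 91 − 20·log₁₀(20.8/1.7) = 91 − 21.75 = 69.25 dB SPL.
Σ 10^(L/10) = 7.332e+07 → L_total = 10·log₁₀(7.332e+07) = 78.65 dB SPL.

78.7 dB SPL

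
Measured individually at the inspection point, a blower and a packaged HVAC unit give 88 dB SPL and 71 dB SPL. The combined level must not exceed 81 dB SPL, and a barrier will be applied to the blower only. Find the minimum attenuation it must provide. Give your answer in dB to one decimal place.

The untreated sources together contribute 10^(71/10) = 1.259e+07, i.e. 71.00 dB SPL.
The limit corresponds to 10^(81/10) = 1.259e+08; subtracting the fixed part leaves 1.133e+08 for the blower, i.e. 80.54 dB SPL.
So the blower must be reduced from 88 to 80.54 dB SPL: IL = 7.46 dB.

7.5 dB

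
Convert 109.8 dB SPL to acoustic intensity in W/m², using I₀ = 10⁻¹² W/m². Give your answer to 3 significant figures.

0.0955 W/m²

I/I₀ = 10^(109.8/10) = 9.55e+10, so I = 9.55e+10 × 10⁻¹² W/m².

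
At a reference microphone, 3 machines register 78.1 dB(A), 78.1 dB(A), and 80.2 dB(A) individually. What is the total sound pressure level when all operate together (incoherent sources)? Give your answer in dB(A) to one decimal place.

83.7 dB(A)

Incoherent sources combine by intensity addition: L_total = 10·log₁₀(Σ 10^(L_i/10)).
Σ 10^(L/10) = 10^(78.1/10) + 10^(78.1/10) + 10^(80.2/10) = 2.338e+08.
L_total = 10·log₁₀(2.338e+08) = 83.69 dB(A).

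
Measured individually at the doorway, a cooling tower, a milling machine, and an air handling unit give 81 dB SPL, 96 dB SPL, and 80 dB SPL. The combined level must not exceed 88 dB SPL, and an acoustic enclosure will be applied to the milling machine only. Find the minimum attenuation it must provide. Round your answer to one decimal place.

Everything except the milling machine sums to 10^(81/10) + 10^(80/10) = 2.259e+08 in linear terms, 83.54 dB SPL.
The limit corresponds to 10^(88/10) = 6.310e+08; subtracting the fixed part leaves 4.051e+08 for the milling machine, i.e. 86.08 dB SPL.
So the milling machine must be reduced from 96 to 86.08 dB SPL: IL = 9.92 dB.

9.9 dB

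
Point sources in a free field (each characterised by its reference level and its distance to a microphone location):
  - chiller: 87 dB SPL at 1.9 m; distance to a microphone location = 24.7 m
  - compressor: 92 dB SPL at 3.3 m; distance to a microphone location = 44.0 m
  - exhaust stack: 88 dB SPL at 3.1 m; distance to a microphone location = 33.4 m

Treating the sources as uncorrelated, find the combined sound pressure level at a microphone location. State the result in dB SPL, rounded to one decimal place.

72.4 dB SPL

Propagate each source to the receiver with L = L_ref − 20·log₁₀(r/r_ref), then add intensities.
chiller: 87 − 20·log₁₀(24.7/1.9) = 87 − 22.28 = 64.72 dB SPL.
compressor: 92 − 20·log₁₀(44.0/3.3) = 92 − 22.50 = 69.50 dB SPL.
exhaust stack: 88 − 20·log₁₀(33.4/3.1) = 88 − 20.65 = 67.35 dB SPL.
Σ 10^(L/10) = 1.732e+07 → L_total = 10·log₁₀(1.732e+07) = 72.38 dB SPL.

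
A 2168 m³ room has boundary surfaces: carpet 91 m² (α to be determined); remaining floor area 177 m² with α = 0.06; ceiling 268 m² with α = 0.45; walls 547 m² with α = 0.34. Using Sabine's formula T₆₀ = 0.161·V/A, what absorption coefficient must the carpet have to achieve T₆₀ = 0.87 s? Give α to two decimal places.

A = 0.161·V/T₆₀ = 0.161·2168/0.87 = 401.20 m² sabins.
Absorption from the other surfaces = 177·0.06 + 268·0.45 + 547·0.34 = 317.20 m², so the carpet must supply 84.00 m² over 91 m².
α = 84.00/91 = 0.923.

0.92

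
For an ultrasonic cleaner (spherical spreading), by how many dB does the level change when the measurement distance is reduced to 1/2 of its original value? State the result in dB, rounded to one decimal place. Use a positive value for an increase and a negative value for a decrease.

+6.0 dB

Point-source spreading: ΔL = −20·log₁₀(r₂/r₁).
ΔL = −20·log₁₀(0.5) = +6.02 dB.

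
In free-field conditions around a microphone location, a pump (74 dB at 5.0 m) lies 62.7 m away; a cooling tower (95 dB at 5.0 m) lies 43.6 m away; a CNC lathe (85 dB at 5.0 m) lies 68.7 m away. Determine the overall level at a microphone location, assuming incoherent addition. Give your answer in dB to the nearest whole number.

Propagate each source to the receiver with L = L_ref − 20·log₁₀(r/r_ref), then add intensities.
pump: 74 − 20·log₁₀(62.7/5.0) = 74 − 21.97 = 52.03 dB.
cooling tower: 95 − 20·log₁₀(43.6/5.0) = 95 − 18.81 = 76.19 dB.
CNC lathe: 85 − 20·log₁₀(68.7/5.0) = 85 − 22.76 = 62.24 dB.
Σ 10^(L/10) = 4.342e+07 → L_total = 10·log₁₀(4.342e+07) = 76.38 dB.

76 dB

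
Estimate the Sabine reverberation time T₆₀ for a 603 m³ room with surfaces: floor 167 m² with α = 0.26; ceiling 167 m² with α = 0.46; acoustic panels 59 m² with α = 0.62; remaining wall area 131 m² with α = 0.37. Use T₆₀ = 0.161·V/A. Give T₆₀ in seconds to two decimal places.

Total absorption A = 167·0.26 + 167·0.46 + 59·0.62 + 131·0.37 = 205.29 m² sabins.
T₆₀ = 0.161 × 603 / 205.29 = 0.473 s.

0.47 s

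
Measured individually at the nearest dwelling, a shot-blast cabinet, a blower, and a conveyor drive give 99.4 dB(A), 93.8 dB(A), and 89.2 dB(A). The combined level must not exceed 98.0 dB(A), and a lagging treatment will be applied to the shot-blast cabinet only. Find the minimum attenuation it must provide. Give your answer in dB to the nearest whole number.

5 dB

The untreated sources together contribute 10^(93.8/10) + 10^(89.2/10) = 3.231e+09, i.e. 95.09 dB(A).
The limit corresponds to 10^(98.0/10) = 6.310e+09; subtracting the fixed part leaves 3.079e+09 for the shot-blast cabinet, i.e. 94.88 dB(A).
Required insertion loss = 99.4 − 94.88 = 4.52 dB.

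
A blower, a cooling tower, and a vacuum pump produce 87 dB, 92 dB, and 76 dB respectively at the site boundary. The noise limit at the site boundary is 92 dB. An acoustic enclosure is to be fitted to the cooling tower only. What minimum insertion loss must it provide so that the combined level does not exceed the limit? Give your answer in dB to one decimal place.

The untreated sources together contribute 10^(87/10) + 10^(76/10) = 5.410e+08, i.e. 87.33 dB.
The limit corresponds to 10^(92/10) = 1.585e+09; subtracting the fixed part leaves 1.044e+09 for the cooling tower, i.e. 90.19 dB.
Required insertion loss = 92 − 90.19 = 1.81 dB.

1.8 dB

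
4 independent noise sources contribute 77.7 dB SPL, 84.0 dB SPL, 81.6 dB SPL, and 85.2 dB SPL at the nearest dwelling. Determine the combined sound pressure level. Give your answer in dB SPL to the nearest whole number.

89 dB SPL

Incoherent sources combine by intensity addition: L_total = 10·log₁₀(Σ 10^(L_i/10)).
Σ 10^(L/10) = 10^(77.7/10) + 10^(84.0/10) + 10^(81.6/10) + 10^(85.2/10) = 7.857e+08.
L_total = 10·log₁₀(7.857e+08) = 88.95 dB SPL.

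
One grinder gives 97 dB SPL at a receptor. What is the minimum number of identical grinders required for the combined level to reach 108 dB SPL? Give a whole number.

13

Need L₁ + 10·log₁₀ N ≥ 108, i.e. log₁₀ N ≥ 1.10.
N ≥ 10^(11.0/10) = 12.589, so N = 13.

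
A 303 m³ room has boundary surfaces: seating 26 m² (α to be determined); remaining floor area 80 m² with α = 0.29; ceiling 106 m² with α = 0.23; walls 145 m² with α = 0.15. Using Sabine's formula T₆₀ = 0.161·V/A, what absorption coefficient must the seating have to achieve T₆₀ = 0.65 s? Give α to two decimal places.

Required total absorption A = 0.161·303/0.65 = 75.05 m².
Absorption from the other surfaces = 80·0.29 + 106·0.23 + 145·0.15 = 69.33 m², so the seating must supply 5.72 m² over 26 m².
α = 5.72/26 = 0.220.

0.22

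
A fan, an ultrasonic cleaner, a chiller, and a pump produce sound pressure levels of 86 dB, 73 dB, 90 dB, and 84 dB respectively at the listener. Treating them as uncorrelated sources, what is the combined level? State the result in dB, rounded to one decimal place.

92.2 dB

Incoherent sources combine by intensity addition: L_total = 10·log₁₀(Σ 10^(L_i/10)).
Σ 10^(L/10) = 10^(86/10) + 10^(73/10) + 10^(90/10) + 10^(84/10) = 1.669e+09.
L_total = 10·log₁₀(1.669e+09) = 92.23 dB.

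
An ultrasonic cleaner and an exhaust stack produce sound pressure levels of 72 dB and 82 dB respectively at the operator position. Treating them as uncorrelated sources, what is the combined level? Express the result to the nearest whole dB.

Incoherent sources combine by intensity addition: L_total = 10·log₁₀(Σ 10^(L_i/10)).
Σ 10^(L/10) = 10^(72/10) + 10^(82/10) = 1.743e+08.
L_total = 10·log₁₀(1.743e+08) = 82.41 dB.

82 dB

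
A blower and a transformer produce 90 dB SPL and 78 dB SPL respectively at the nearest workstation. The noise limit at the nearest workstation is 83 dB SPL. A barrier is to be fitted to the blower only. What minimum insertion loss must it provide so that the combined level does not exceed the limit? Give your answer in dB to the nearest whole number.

Everything except the blower sums to 10^(78/10) = 6.310e+07 in linear terms, 78.00 dB SPL.
To meet 83 dB SPL overall, the treated blower may contribute at most 10^(83/10) − 6.310e+07 = 1.364e+08, i.e. 81.35 dB SPL.
Required insertion loss = 90 − 81.35 = 8.65 dB.

9 dB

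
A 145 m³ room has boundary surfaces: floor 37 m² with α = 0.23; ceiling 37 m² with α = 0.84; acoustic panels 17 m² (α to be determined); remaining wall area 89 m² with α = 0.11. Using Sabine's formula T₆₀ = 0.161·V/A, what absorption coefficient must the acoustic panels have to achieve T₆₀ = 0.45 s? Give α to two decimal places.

From T₆₀ = 0.161·V/A, the target T₆₀ = 0.45 s needs A = 0.161·145/0.45 = 51.88 m².
Absorption from the other surfaces = 37·0.23 + 37·0.84 + 89·0.11 = 49.38 m², so the acoustic panels must supply 2.50 m² over 17 m².
α = 2.50/17 = 0.147.

0.15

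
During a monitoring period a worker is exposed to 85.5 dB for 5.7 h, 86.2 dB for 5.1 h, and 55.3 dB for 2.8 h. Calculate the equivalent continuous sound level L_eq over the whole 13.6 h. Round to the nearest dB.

85 dB

Weight each interval's intensity by its duration and average over T = 13.6 h:
Σ tᵢ·10^(Lᵢ/10) = 5.7·10^(85.5/10) + 5.1·10^(86.2/10) + 2.8·10^(55.3/10) = 4.149e+09.
L_eq = 10·log₁₀(4.149e+09/13.6) = 84.84 dB.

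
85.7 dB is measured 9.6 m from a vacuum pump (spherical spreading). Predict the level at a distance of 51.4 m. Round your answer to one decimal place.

71.1 dB

For a point source, L₂ = L₁ − 20·log₁₀(r₂/r₁).
L₂ = 85.7 − 20·log₁₀(51.4/9.6) = 85.7 − 14.574 = 71.13 dB.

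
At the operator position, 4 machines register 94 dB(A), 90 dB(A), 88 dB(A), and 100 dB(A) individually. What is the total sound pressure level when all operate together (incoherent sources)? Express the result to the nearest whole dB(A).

102 dB(A)

Incoherent sources combine by intensity addition: L_total = 10·log₁₀(Σ 10^(L_i/10)).
Σ 10^(L/10) = 10^(94/10) + 10^(90/10) + 10^(88/10) + 10^(100/10) = 1.414e+10.
L_total = 10·log₁₀(1.414e+10) = 101.51 dB(A).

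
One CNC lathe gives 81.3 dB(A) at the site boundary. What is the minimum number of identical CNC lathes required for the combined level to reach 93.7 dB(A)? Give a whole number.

The shortfall is 93.7 − 81.3 = 12.4 dB, and N units add 10·log₁₀ N, so need 10·log₁₀ N ≥ 12.4.
N ≥ 10^(12.4/10) = 17.378, so N = 18.

18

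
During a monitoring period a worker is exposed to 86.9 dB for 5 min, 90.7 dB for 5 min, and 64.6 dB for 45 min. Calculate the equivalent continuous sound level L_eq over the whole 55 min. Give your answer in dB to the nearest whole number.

L_eq = 10·log₁₀[(1/T)·Σ tᵢ·10^(Lᵢ/10)] with T = 55 min.
Σ tᵢ·10^(Lᵢ/10) = 5·10^(86.9/10) + 5·10^(90.7/10) + 45·10^(64.6/10) = 8.453e+09.
L_eq = 10·log₁₀(8.453e+09/55) = 81.87 dB.

82 dB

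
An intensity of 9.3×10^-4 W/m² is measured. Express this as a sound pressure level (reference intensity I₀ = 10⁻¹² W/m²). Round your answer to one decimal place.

I/I₀ = 9.3×10^-4/10⁻¹² = 9.3×10^8, and L = 10·log₁₀(I/I₀).
L = 10·(0.9685 + 8) = 89.68 dB.

89.7 dB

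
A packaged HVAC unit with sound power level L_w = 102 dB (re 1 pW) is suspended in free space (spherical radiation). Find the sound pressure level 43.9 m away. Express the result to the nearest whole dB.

The power spreads over a sphere of area 4π·r², so L_p = L_w − 10·log₁₀(4π·r²).
4π·r² = 2.422e+04 m², 10·log₁₀ of that is 43.841 dB.
L_p = 102 − 43.841 = 58.16 dB.

58 dB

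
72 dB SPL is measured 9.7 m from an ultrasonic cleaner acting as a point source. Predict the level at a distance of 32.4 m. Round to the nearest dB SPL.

Point-source attenuation: ΔL = 20·log₁₀(r₂/r₁) = 20·log₁₀(32.4/9.7) = 10.475 dB.
L₂ = 72 − 20·log₁₀(32.4/9.7) = 72 − 10.475 = 61.52 dB SPL.

62 dB SPL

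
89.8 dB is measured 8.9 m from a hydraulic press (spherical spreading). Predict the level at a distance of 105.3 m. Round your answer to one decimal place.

Spherical spreading from a point source gives a 20·log₁₀(r₂/r₁) drop.
L₂ = 89.8 − 20·log₁₀(105.3/8.9) = 89.8 − 21.461 = 68.34 dB.

68.3 dB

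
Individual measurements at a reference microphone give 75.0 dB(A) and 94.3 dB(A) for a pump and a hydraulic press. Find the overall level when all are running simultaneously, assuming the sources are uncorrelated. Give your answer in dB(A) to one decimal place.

94.4 dB(A)

For uncorrelated sources the intensities add, so convert each level to linear form, sum, and take 10·log₁₀ of the total.
Σ 10^(L/10) = 10^(75.0/10) + 10^(94.3/10) = 2.723e+09.
L_total = 10·log₁₀(2.723e+09) = 94.35 dB(A).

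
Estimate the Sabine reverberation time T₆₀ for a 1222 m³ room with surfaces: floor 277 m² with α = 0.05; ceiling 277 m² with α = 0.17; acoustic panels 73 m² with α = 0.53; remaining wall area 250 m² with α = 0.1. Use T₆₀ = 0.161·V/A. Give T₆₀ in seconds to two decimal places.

Summing Sᵢαᵢ: 277·0.05 + 277·0.17 + 73·0.53 + 250·0.1 = 124.63 m².
T₆₀ = 0.161·V/A = 0.161·1222/124.63 = 1.579 s.

1.58 s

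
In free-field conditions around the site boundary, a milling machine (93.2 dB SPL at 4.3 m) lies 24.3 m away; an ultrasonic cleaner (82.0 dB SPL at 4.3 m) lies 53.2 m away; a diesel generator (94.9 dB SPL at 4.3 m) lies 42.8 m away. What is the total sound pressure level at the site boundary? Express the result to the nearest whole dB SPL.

First find each source's level at the receiver (point-source: −20·log₁₀(r/r_ref)), then combine on an intensity basis.
milling machine: 93.2 − 20·log₁₀(24.3/4.3) = 93.2 − 15.04 = 78.16 dB SPL.
ultrasonic cleaner: 82.0 − 20·log₁₀(53.2/4.3) = 82.0 − 21.85 = 60.15 dB SPL.
diesel generator: 94.9 − 20·log₁₀(42.8/4.3) = 94.9 − 19.96 = 74.94 dB SPL.
Σ 10^(L/10) = 9.765e+07 → L_total = 10·log₁₀(9.765e+07) = 79.90 dB SPL.

80 dB SPL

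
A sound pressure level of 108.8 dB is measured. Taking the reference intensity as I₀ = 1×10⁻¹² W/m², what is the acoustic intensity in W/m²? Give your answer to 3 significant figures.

0.0759 W/m²

I/I₀ = 10^(108.8/10) = 7.586e+10, so I = 7.586e+10 × 10⁻¹² W/m².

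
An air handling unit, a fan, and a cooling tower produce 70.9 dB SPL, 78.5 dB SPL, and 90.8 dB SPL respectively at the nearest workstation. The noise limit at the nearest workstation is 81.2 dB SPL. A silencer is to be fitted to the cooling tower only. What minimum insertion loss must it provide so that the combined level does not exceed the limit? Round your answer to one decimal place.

Fixed contribution from the other sources: Σ 10^(L/10) = 10^(70.9/10) + 10^(78.5/10) = 8.310e+07 (79.20 dB SPL).
To meet 81.2 dB SPL overall, the treated cooling tower may contribute at most 10^(81.2/10) − 8.310e+07 = 4.873e+07, i.e. 76.88 dB SPL.
So the cooling tower must be reduced from 90.8 to 76.88 dB SPL: IL = 13.92 dB.

13.9 dB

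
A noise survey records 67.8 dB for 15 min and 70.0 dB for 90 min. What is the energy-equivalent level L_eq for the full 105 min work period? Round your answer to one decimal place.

69.7 dB

The energy average is taken in the linear domain: L_eq = 10·log₁₀[(Σ tᵢ·10^(Lᵢ/10))/T], T = 105 min.
Σ tᵢ·10^(Lᵢ/10) = 15·10^(67.8/10) + 90·10^(70.0/10) = 9.904e+08.
L_eq = 10·log₁₀(9.904e+08/105) = 69.75 dB.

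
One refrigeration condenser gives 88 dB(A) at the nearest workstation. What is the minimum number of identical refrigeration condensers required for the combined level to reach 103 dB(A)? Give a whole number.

32

N identical sources give L₁ + 10·log₁₀ N, so require 10·log₁₀ N ≥ 103 − 88 = 15.0 dB.
N ≥ 10^(15.0/10) = 31.623, so N = 32.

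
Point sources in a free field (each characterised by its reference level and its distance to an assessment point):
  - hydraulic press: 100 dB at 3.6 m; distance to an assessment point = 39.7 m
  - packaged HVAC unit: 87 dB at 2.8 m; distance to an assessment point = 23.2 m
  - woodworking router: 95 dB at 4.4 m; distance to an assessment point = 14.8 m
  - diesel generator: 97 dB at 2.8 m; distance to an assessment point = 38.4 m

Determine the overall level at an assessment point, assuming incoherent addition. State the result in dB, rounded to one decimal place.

86.0 dB

First find each source's level at the receiver (point-source: −20·log₁₀(r/r_ref)), then combine on an intensity basis.
hydraulic press: 100 − 20·log₁₀(39.7/3.6) = 100 − 20.85 = 79.15 dB.
packaged HVAC unit: 87 − 20·log₁₀(23.2/2.8) = 87 − 18.37 = 68.63 dB.
woodworking router: 95 − 20·log₁₀(14.8/4.4) = 95 − 10.54 = 84.46 dB.
diesel generator: 97 − 20·log₁₀(38.4/2.8) = 97 − 22.74 = 74.26 dB.
Σ 10^(L/10) = 3.957e+08 → L_total = 10·log₁₀(3.957e+08) = 85.97 dB.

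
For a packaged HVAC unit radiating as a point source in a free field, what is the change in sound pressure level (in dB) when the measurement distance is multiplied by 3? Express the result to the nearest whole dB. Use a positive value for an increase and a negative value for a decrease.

-10 dB

A point source loses 6 dB per doubling of distance; generally ΔL = −20·log₁₀(r₂/r₁).
ΔL = −20·log₁₀(3) = -9.54 dB.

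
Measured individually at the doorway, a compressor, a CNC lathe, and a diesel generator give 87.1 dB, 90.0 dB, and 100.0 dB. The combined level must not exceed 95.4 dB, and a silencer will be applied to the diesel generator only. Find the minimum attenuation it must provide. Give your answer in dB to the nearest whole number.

7 dB

The untreated sources together contribute 10^(87.1/10) + 10^(90.0/10) = 1.513e+09, i.e. 91.80 dB.
The limit corresponds to 10^(95.4/10) = 3.467e+09; subtracting the fixed part leaves 1.955e+09 for the diesel generator, i.e. 92.91 dB.
Required insertion loss = 100.0 − 92.91 = 7.09 dB.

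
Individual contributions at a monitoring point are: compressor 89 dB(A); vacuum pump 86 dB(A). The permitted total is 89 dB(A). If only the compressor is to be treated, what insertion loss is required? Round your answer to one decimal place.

The untreated sources together contribute 10^(86/10) = 3.981e+08, i.e. 86.00 dB(A).
The limit corresponds to 10^(89/10) = 7.943e+08; subtracting the fixed part leaves 3.962e+08 for the compressor, i.e. 85.98 dB(A).
Required insertion loss = 89 − 85.98 = 3.02 dB.

3.0 dB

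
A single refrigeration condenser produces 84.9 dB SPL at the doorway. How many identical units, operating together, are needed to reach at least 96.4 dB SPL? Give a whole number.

15

Need L₁ + 10·log₁₀ N ≥ 96.4, i.e. log₁₀ N ≥ 1.15.
N ≥ 10^(11.5/10) = 14.125, so N = 15.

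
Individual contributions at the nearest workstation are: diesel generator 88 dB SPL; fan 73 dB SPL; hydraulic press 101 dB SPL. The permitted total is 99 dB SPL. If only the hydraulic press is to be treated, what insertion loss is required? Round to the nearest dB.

Fixed contribution from the other sources: Σ 10^(L/10) = 10^(88/10) + 10^(73/10) = 6.509e+08 (88.14 dB SPL).
To meet 99 dB SPL overall, the treated hydraulic press may contribute at most 10^(99/10) − 6.509e+08 = 7.292e+09, i.e. 98.63 dB SPL.
So the hydraulic press must be reduced from 101 to 98.63 dB SPL: IL = 2.37 dB.

2 dB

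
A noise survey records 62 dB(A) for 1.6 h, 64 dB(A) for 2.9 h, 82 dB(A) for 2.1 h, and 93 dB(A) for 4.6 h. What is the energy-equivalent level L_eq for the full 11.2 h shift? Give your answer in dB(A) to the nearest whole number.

89 dB(A)

L_eq = 10·log₁₀[(1/T)·Σ tᵢ·10^(Lᵢ/10)] with T = 11.2 h.
Σ tᵢ·10^(Lᵢ/10) = 1.6·10^(62/10) + 2.9·10^(64/10) + 2.1·10^(82/10) + 4.6·10^(93/10) = 9.521e+09.
L_eq = 10·log₁₀(9.521e+09/11.2) = 89.29 dB(A).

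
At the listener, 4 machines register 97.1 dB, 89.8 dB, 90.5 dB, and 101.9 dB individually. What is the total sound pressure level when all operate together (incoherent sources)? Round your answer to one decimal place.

103.6 dB

Incoherent sources combine by intensity addition: L_total = 10·log₁₀(Σ 10^(L_i/10)).
Σ 10^(L/10) = 10^(97.1/10) + 10^(89.8/10) + 10^(90.5/10) + 10^(101.9/10) = 2.269e+10.
L_total = 10·log₁₀(2.269e+10) = 103.56 dB.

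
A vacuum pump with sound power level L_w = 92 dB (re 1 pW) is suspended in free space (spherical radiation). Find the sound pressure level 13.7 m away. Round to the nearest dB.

The power spreads over a sphere of area 4π·r², so L_p = L_w − 10·log₁₀(4π·r²).
4π·r² = 2359 m², 10·log₁₀ of that is 33.727 dB.
L_p = 92 − 33.727 = 58.27 dB.

58 dB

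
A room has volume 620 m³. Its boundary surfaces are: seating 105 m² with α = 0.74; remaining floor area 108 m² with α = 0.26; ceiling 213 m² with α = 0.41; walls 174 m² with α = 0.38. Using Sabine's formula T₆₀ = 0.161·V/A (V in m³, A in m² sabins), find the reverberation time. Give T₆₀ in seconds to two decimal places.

0.39 s

Summing Sᵢαᵢ: 105·0.74 + 108·0.26 + 213·0.41 + 174·0.38 = 259.23 m².
T₆₀ = 0.161·V/A = 0.161·620/259.23 = 0.385 s.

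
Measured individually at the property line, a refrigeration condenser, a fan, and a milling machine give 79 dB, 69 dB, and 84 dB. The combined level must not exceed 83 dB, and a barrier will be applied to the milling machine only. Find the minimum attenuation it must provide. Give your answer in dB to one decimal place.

3.5 dB

Everything except the milling machine sums to 10^(79/10) + 10^(69/10) = 8.738e+07 in linear terms, 79.41 dB.
To meet 83 dB overall, the treated milling machine may contribute at most 10^(83/10) − 8.738e+07 = 1.122e+08, i.e. 80.50 dB.
So the milling machine must be reduced from 84 to 80.50 dB: IL = 3.50 dB.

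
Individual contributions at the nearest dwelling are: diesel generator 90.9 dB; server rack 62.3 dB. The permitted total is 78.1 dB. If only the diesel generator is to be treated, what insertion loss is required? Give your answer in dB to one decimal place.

Everything except the diesel generator sums to 10^(62.3/10) = 1.698e+06 in linear terms, 62.30 dB.
The limit corresponds to 10^(78.1/10) = 6.457e+07; subtracting the fixed part leaves 6.287e+07 for the diesel generator, i.e. 77.98 dB.
So the diesel generator must be reduced from 90.9 to 77.98 dB: IL = 12.92 dB.

12.9 dB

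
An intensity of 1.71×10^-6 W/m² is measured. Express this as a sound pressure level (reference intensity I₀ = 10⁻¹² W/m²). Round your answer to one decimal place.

Dividing by I₀ shifts the exponent by 12: I/I₀ = 1.71×10^6.
L = 10·(0.2330 + 6) = 62.33 dB.

62.3 dB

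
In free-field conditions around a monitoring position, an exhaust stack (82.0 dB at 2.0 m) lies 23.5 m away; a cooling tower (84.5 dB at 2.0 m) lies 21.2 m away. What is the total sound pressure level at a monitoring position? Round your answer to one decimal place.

Apply inverse-square spreading to bring every level to the receiver, then sum 10^(L/10).
exhaust stack: 82.0 − 20·log₁₀(23.5/2.0) = 82.0 − 21.40 = 60.60 dB.
cooling tower: 84.5 − 20·log₁₀(21.2/2.0) = 84.5 − 20.51 = 63.99 dB.
Σ 10^(L/10) = 3.656e+06 → L_total = 10·log₁₀(3.656e+06) = 65.63 dB.

65.6 dB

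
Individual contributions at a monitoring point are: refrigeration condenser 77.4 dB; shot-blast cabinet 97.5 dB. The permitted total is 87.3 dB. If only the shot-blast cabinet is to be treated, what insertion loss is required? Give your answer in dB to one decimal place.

10.7 dB

Fixed contribution from the other source: Σ 10^(L/10) = 10^(77.4/10) = 5.495e+07 (77.40 dB).
The limit corresponds to 10^(87.3/10) = 5.370e+08; subtracting the fixed part leaves 4.821e+08 for the shot-blast cabinet, i.e. 86.83 dB.
Required insertion loss = 97.5 − 86.83 = 10.67 dB.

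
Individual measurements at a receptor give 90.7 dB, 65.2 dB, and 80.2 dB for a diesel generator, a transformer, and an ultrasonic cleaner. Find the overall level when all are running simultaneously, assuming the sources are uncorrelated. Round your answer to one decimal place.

Incoherent sources combine by intensity addition: L_total = 10·log₁₀(Σ 10^(L_i/10)).
Σ 10^(L/10) = 10^(90.7/10) + 10^(65.2/10) + 10^(80.2/10) = 1.283e+09.
L_total = 10·log₁₀(1.283e+09) = 91.08 dB.

91.1 dB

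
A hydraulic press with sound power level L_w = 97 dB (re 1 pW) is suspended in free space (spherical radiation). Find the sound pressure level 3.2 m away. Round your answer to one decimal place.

Free-field spherical radiation: L_p = L_w − 10·log₁₀(4π·r²), r = 3.2 m.
4π·r² = 128.7 m², 10·log₁₀ of that is 21.095 dB.
L_p = 97 − 21.095 = 75.90 dB.

75.9 dB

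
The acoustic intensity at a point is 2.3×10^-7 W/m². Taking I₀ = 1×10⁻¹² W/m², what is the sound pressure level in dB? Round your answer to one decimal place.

53.6 dB

Dividing by I₀ shifts the exponent by 12: I/I₀ = 2.3×10^5.
L = 10·(0.3617 + 5) = 53.62 dB.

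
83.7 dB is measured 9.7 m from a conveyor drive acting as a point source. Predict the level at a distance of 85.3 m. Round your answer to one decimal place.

64.8 dB

Spherical spreading from a point source gives a 20·log₁₀(r₂/r₁) drop.
L₂ = 83.7 − 20·log₁₀(85.3/9.7) = 83.7 − 18.884 = 64.82 dB.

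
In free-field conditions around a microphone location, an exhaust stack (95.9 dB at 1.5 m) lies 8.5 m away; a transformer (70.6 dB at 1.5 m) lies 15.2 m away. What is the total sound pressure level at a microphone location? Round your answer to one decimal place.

Apply inverse-square spreading to bring every level to the receiver, then sum 10^(L/10).
exhaust stack: 95.9 − 20·log₁₀(8.5/1.5) = 95.9 − 15.07 = 80.83 dB.
transformer: 70.6 − 20·log₁₀(15.2/1.5) = 70.6 − 20.12 = 50.48 dB.
Σ 10^(L/10) = 1.213e+08 → L_total = 10·log₁₀(1.213e+08) = 80.84 dB.

80.8 dB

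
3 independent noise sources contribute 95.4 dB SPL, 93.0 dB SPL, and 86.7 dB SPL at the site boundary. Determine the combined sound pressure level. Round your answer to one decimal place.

Incoherent sources combine by intensity addition: L_total = 10·log₁₀(Σ 10^(L_i/10)).
Σ 10^(L/10) = 10^(95.4/10) + 10^(93.0/10) + 10^(86.7/10) = 5.930e+09.
L_total = 10·log₁₀(5.930e+09) = 97.73 dB SPL.

97.7 dB SPL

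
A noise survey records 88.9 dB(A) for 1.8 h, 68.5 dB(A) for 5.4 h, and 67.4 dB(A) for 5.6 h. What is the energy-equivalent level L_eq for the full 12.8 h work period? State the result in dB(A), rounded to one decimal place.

80.6 dB(A)

The energy average is taken in the linear domain: L_eq = 10·log₁₀[(Σ tᵢ·10^(Lᵢ/10))/T], T = 12.8 h.
Σ tᵢ·10^(Lᵢ/10) = 1.8·10^(88.9/10) + 5.4·10^(68.5/10) + 5.6·10^(67.4/10) = 1.466e+09.
L_eq = 10·log₁₀(1.466e+09/12.8) = 80.59 dB(A).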